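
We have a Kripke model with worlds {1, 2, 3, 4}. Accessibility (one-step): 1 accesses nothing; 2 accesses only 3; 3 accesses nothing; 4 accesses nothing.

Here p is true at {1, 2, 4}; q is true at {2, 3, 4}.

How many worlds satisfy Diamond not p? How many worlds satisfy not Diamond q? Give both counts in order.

For Diamond not p:
1: no successors, so Diamond not p fails. ✗
2: successors {3}; not p there: 3:T. ✓
3: no successors, so Diamond not p fails. ✗
4: no successors, so Diamond not p fails. ✗
— 1 world.
For not Diamond q:
1: Diamond q is F. ✓
2: Diamond q is T. ✗
3: Diamond q is F. ✓
4: Diamond q is F. ✓
— 3 worlds.

1 and 3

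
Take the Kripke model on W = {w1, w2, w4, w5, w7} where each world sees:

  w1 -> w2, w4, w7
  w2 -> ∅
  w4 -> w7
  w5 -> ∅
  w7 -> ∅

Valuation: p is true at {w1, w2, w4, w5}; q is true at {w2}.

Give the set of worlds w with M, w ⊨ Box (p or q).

w1: successors {w2, w4, w7}; p or q there: w2:T, w4:T, w7:F. ✗
w2: no successors, so Box (p or q) holds vacuously. ✓
w4: successors {w7}; p or q there: w7:F. ✗
w5: no successors, so Box (p or q) holds vacuously. ✓
w7: no successors, so Box (p or q) holds vacuously. ✓

{w2, w5, w7}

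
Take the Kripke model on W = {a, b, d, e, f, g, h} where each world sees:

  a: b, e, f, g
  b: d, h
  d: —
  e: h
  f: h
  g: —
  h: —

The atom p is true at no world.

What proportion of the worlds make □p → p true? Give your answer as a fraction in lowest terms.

a: □p is F, p is F. ✓
b: □p is F, p is F. ✓
d: □p is T, p is F. ✗
e: □p is F, p is F. ✓
f: □p is F, p is F. ✓
g: □p is T, p is F. ✗
h: □p is T, p is F. ✗
That's 4 of 7 worlds, so 4/7.

4/7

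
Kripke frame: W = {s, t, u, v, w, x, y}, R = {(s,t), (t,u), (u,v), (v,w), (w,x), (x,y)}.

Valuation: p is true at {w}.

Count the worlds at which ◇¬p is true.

s: successors {t}; ¬p there: t:T. ✓
t: successors {u}; ¬p there: u:T. ✓
u: successors {v}; ¬p there: v:T. ✓
v: successors {w}; ¬p there: w:F. ✗
w: successors {x}; ¬p there: x:T. ✓
x: successors {y}; ¬p there: y:T. ✓
y: no successors, so ◇¬p fails. ✗
Satisfying worlds: {s, t, u, w, x}.

5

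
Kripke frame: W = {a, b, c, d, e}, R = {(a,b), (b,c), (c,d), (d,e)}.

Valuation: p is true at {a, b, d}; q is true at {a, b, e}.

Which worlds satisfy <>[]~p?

{a, c, d}

a: successors {b}; []~p there: b:T. ✓
b: successors {c}; []~p there: c:F. ✗
c: successors {d}; []~p there: d:T. ✓
d: successors {e}; []~p there: e:T. ✓
e: no successors, so <>[]~p fails. ✗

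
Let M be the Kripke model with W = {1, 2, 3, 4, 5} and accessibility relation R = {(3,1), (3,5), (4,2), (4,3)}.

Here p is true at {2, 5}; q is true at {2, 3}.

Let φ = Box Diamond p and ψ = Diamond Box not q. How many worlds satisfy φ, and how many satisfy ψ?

3 and 2

For Box Diamond p:
1: no successors, so Box Diamond p holds vacuously. ✓
2: no successors, so Box Diamond p holds vacuously. ✓
3: successors {1, 5}; Diamond p there: 1:F, 5:F. ✗
4: successors {2, 3}; Diamond p there: 2:F, 3:T. ✗
5: no successors, so Box Diamond p holds vacuously. ✓
— 3 worlds.
For Diamond Box not q:
1: no successors, so Diamond Box not q fails. ✗
2: no successors, so Diamond Box not q fails. ✗
3: successors {1, 5}; Box not q there: 1:T, 5:T. ✓
4: successors {2, 3}; Box not q there: 2:T, 3:T. ✓
5: no successors, so Diamond Box not q fails. ✗
— 2 worlds.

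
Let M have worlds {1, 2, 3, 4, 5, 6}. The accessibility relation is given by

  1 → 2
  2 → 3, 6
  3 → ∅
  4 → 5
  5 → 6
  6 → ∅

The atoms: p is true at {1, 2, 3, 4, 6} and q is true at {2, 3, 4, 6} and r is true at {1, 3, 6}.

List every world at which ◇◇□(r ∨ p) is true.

{1, 4}

1: successors {2}; ◇□(r ∨ p) there: 2:T. ✓
2: successors {3, 6}; ◇□(r ∨ p) there: 3:F, 6:F. ✗
3: no successors, so ◇◇□(r ∨ p) fails. ✗
4: successors {5}; ◇□(r ∨ p) there: 5:T. ✓
5: successors {6}; ◇□(r ∨ p) there: 6:F. ✗
6: no successors, so ◇◇□(r ∨ p) fails. ✗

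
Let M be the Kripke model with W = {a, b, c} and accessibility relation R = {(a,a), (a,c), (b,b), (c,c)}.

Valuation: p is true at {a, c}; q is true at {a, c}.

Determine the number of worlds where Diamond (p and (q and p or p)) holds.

2

a: successors {a, c}; p and (q and p or p) there: a:T, c:T. ✓
b: successors {b}; p and (q and p or p) there: b:F. ✗
c: successors {c}; p and (q and p or p) there: c:T. ✓
Satisfying worlds: {a, c}.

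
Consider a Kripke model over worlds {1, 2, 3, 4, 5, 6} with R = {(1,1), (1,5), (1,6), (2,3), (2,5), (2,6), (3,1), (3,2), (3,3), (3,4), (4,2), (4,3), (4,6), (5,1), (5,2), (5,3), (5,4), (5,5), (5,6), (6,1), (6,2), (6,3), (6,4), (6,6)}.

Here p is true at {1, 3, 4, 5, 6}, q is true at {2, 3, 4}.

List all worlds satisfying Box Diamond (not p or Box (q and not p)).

1: successors {1, 5, 6}; Diamond (not p or Box (q and not p)) there: 1:F, 5:T, 6:T. ✗
2: successors {3, 5, 6}; Diamond (not p or Box (q and not p)) there: 3:T, 5:T, 6:T. ✓
3: successors {1, 2, 3, 4}; Diamond (not p or Box (q and not p)) there: 1:F, 2:F, 3:T, 4:T. ✗
4: successors {2, 3, 6}; Diamond (not p or Box (q and not p)) there: 2:F, 3:T, 6:T. ✗
5: successors {1, 2, 3, 4, 5, 6}; Diamond (not p or Box (q and not p)) there: 1:F, 2:F, 3:T, 4:T, 5:T, 6:T. ✗
6: successors {1, 2, 3, 4, 6}; Diamond (not p or Box (q and not p)) there: 1:F, 2:F, 3:T, 4:T, 6:T. ✗

{2}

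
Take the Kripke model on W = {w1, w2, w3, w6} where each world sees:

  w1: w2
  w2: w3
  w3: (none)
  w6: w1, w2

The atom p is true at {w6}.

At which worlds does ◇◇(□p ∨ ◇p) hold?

{w1, w6}

w1: successors {w2}; ◇(□p ∨ ◇p) there: w2:T. ✓
w2: successors {w3}; ◇(□p ∨ ◇p) there: w3:F. ✗
w3: no successors, so ◇◇(□p ∨ ◇p) fails. ✗
w6: successors {w1, w2}; ◇(□p ∨ ◇p) there: w1:F, w2:T. ✓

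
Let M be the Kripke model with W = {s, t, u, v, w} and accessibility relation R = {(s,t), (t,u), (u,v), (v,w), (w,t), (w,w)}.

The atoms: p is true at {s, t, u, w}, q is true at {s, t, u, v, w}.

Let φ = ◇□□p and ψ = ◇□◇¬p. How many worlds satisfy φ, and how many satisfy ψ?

For ◇□□p:
s: successors {t}; □□p there: t:F. ✗
t: successors {u}; □□p there: u:T. ✓
u: successors {v}; □□p there: v:T. ✓
v: successors {w}; □□p there: w:T. ✓
w: successors {t, w}; □□p there: t:F, w:T. ✓
— 4 worlds.
For ◇□◇¬p:
s: successors {t}; □◇¬p there: t:T. ✓
t: successors {u}; □◇¬p there: u:F. ✗
u: successors {v}; □◇¬p there: v:F. ✗
v: successors {w}; □◇¬p there: w:F. ✗
w: successors {t, w}; □◇¬p there: t:T, w:F. ✓
— 2 worlds.

4 and 2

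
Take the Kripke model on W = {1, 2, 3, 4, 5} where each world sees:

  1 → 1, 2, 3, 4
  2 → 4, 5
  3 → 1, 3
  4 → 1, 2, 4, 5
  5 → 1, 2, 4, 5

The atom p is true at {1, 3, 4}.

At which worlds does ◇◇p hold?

{1, 2, 3, 4, 5}

1: successors {1, 2, 3, 4}; ◇p there: 1:T, 2:T, 3:T, 4:T. ✓
2: successors {4, 5}; ◇p there: 4:T, 5:T. ✓
3: successors {1, 3}; ◇p there: 1:T, 3:T. ✓
4: successors {1, 2, 4, 5}; ◇p there: 1:T, 2:T, 4:T, 5:T. ✓
5: successors {1, 2, 4, 5}; ◇p there: 1:T, 2:T, 4:T, 5:T. ✓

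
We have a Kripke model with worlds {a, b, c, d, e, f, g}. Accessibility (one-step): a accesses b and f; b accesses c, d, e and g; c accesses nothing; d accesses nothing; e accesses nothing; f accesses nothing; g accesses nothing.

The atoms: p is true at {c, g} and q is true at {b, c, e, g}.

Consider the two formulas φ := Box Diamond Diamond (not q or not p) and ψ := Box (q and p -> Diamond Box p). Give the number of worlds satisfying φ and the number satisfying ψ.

For Box Diamond Diamond (not q or not p):
a: successors {b, f}; Diamond Diamond (not q or not p) there: b:F, f:F. ✗
b: successors {c, d, e, g}; Diamond Diamond (not q or not p) there: c:F, d:F, e:F, g:F. ✗
c: no successors, so Box Diamond Diamond (not q or not p) holds vacuously. ✓
d: no successors, so Box Diamond Diamond (not q or not p) holds vacuously. ✓
e: no successors, so Box Diamond Diamond (not q or not p) holds vacuously. ✓
f: no successors, so Box Diamond Diamond (not q or not p) holds vacuously. ✓
g: no successors, so Box Diamond Diamond (not q or not p) holds vacuously. ✓
— 5 worlds.
For Box (q and p -> Diamond Box p):
a: successors {b, f}; q and p -> Diamond Box p there: b:T, f:T. ✓
b: successors {c, d, e, g}; q and p -> Diamond Box p there: c:F, d:T, e:T, g:F. ✗
c: no successors, so Box (q and p -> Diamond Box p) holds vacuously. ✓
d: no successors, so Box (q and p -> Diamond Box p) holds vacuously. ✓
e: no successors, so Box (q and p -> Diamond Box p) holds vacuously. ✓
f: no successors, so Box (q and p -> Diamond Box p) holds vacuously. ✓
g: no successors, so Box (q and p -> Diamond Box p) holds vacuously. ✓
— 6 worlds.

5 and 6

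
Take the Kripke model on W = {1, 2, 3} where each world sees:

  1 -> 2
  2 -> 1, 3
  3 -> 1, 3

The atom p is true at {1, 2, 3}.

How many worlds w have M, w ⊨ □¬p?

0

1: successors {2}; ¬p there: 2:F. ✗
2: successors {1, 3}; ¬p there: 1:F, 3:F. ✗
3: successors {1, 3}; ¬p there: 1:F, 3:F. ✗
Satisfying worlds: ∅.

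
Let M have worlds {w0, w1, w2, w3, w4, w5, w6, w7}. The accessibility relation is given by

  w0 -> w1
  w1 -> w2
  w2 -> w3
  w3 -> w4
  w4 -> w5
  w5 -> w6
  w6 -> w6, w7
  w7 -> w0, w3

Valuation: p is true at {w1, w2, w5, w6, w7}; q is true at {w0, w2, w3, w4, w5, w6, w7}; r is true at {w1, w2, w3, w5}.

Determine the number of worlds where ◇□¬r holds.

5

w0: successors {w1}; □¬r there: w1:F. ✗
w1: successors {w2}; □¬r there: w2:F. ✗
w2: successors {w3}; □¬r there: w3:T. ✓
w3: successors {w4}; □¬r there: w4:F. ✗
w4: successors {w5}; □¬r there: w5:T. ✓
w5: successors {w6}; □¬r there: w6:T. ✓
w6: successors {w6, w7}; □¬r there: w6:T, w7:F. ✓
w7: successors {w0, w3}; □¬r there: w0:F, w3:T. ✓
Satisfying worlds: {w2, w4, w5, w6, w7}.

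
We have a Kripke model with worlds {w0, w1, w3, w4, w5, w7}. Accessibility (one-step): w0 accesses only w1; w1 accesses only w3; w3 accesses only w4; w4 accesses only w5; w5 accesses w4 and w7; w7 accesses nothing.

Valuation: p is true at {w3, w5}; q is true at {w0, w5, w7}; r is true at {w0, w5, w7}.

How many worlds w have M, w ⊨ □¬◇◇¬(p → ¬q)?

4

w0: successors {w1}; ¬◇◇¬(p → ¬q) there: w1:T. ✓
w1: successors {w3}; ¬◇◇¬(p → ¬q) there: w3:F. ✗
w3: successors {w4}; ¬◇◇¬(p → ¬q) there: w4:T. ✓
w4: successors {w5}; ¬◇◇¬(p → ¬q) there: w5:F. ✗
w5: successors {w4, w7}; ¬◇◇¬(p → ¬q) there: w4:T, w7:T. ✓
w7: no successors, so □¬◇◇¬(p → ¬q) holds vacuously. ✓
Satisfying worlds: {w0, w3, w5, w7}.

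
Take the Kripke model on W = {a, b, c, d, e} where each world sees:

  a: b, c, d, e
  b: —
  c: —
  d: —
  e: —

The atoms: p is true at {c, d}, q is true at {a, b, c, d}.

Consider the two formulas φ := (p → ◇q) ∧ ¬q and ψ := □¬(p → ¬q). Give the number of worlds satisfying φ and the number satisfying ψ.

For (p → ◇q) ∧ ¬q:
a: p → ◇q is T, ¬q is F. ✗
b: p → ◇q is T, ¬q is F. ✗
c: p → ◇q is F, ¬q is F. ✗
d: p → ◇q is F, ¬q is F. ✗
e: p → ◇q is T, ¬q is T. ✓
— 1 world.
For □¬(p → ¬q):
a: successors {b, c, d, e}; ¬(p → ¬q) there: b:F, c:T, d:T, e:F. ✗
b: no successors, so □¬(p → ¬q) holds vacuously. ✓
c: no successors, so □¬(p → ¬q) holds vacuously. ✓
d: no successors, so □¬(p → ¬q) holds vacuously. ✓
e: no successors, so □¬(p → ¬q) holds vacuously. ✓
— 4 worlds.

1 and 4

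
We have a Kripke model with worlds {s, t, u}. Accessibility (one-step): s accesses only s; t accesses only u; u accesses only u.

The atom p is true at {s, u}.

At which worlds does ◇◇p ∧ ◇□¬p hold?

s: ◇◇p is T, ◇□¬p is F. ✗
t: ◇◇p is T, ◇□¬p is F. ✗
u: ◇◇p is T, ◇□¬p is F. ✗

∅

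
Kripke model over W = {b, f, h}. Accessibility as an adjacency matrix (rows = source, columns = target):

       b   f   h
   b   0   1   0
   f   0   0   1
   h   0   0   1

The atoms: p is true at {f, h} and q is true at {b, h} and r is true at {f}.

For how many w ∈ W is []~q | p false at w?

0

b: []~q is T, p is F. ✓
f: []~q is F, p is T. ✓
h: []~q is F, p is T. ✓
Satisfying worlds: {b, f, h}.
So []~q | p fails at the other 0 worlds.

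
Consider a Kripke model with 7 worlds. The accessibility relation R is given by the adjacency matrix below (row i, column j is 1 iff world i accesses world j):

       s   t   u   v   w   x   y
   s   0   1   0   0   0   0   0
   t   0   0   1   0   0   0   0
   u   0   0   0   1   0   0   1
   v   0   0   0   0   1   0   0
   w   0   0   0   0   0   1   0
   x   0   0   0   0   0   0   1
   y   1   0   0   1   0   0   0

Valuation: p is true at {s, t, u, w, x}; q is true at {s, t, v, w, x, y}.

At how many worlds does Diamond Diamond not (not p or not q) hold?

4

s: successors {t}; Diamond not (not p or not q) there: t:F. ✗
t: successors {u}; Diamond not (not p or not q) there: u:F. ✗
u: successors {v, y}; Diamond not (not p or not q) there: v:T, y:T. ✓
v: successors {w}; Diamond not (not p or not q) there: w:T. ✓
w: successors {x}; Diamond not (not p or not q) there: x:F. ✗
x: successors {y}; Diamond not (not p or not q) there: y:T. ✓
y: successors {s, v}; Diamond not (not p or not q) there: s:T, v:T. ✓
Satisfying worlds: {u, v, x, y}.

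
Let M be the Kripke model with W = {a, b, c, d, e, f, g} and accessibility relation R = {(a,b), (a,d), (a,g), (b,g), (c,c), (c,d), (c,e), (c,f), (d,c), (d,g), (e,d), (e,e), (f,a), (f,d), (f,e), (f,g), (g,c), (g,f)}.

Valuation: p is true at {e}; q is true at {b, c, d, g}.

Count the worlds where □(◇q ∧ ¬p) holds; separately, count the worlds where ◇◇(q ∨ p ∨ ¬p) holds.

4 and 7

For □(◇q ∧ ¬p):
a: successors {b, d, g}; ◇q ∧ ¬p there: b:T, d:T, g:T. ✓
b: successors {g}; ◇q ∧ ¬p there: g:T. ✓
c: successors {c, d, e, f}; ◇q ∧ ¬p there: c:T, d:T, e:F, f:T. ✗
d: successors {c, g}; ◇q ∧ ¬p there: c:T, g:T. ✓
e: successors {d, e}; ◇q ∧ ¬p there: d:T, e:F. ✗
f: successors {a, d, e, g}; ◇q ∧ ¬p there: a:T, d:T, e:F, g:T. ✗
g: successors {c, f}; ◇q ∧ ¬p there: c:T, f:T. ✓
— 4 worlds.
For ◇◇(q ∨ p ∨ ¬p):
a: successors {b, d, g}; ◇(q ∨ p ∨ ¬p) there: b:T, d:T, g:T. ✓
b: successors {g}; ◇(q ∨ p ∨ ¬p) there: g:T. ✓
c: successors {c, d, e, f}; ◇(q ∨ p ∨ ¬p) there: c:T, d:T, e:T, f:T. ✓
d: successors {c, g}; ◇(q ∨ p ∨ ¬p) there: c:T, g:T. ✓
e: successors {d, e}; ◇(q ∨ p ∨ ¬p) there: d:T, e:T. ✓
f: successors {a, d, e, g}; ◇(q ∨ p ∨ ¬p) there: a:T, d:T, e:T, g:T. ✓
g: successors {c, f}; ◇(q ∨ p ∨ ¬p) there: c:T, f:T. ✓
— 7 worlds.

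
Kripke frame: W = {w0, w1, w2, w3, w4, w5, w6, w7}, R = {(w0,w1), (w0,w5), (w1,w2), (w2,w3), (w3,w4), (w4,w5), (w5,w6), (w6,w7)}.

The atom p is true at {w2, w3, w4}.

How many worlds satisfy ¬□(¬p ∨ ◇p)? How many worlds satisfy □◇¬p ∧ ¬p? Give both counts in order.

For ¬□(¬p ∨ ◇p):
w0: □(¬p ∨ ◇p) is T. ✗
w1: □(¬p ∨ ◇p) is T. ✗
w2: □(¬p ∨ ◇p) is T. ✗
w3: □(¬p ∨ ◇p) is F. ✓
w4: □(¬p ∨ ◇p) is T. ✗
w5: □(¬p ∨ ◇p) is T. ✗
w6: □(¬p ∨ ◇p) is T. ✗
w7: □(¬p ∨ ◇p) is T. ✗
— 1 world.
For □◇¬p ∧ ¬p:
w0: □◇¬p is F, ¬p is T. ✗
w1: □◇¬p is F, ¬p is T. ✗
w2: □◇¬p is F, ¬p is F. ✗
w3: □◇¬p is T, ¬p is F. ✗
w4: □◇¬p is T, ¬p is F. ✗
w5: □◇¬p is T, ¬p is T. ✓
w6: □◇¬p is F, ¬p is T. ✗
w7: □◇¬p is T, ¬p is T. ✓
— 2 worlds.

1 and 2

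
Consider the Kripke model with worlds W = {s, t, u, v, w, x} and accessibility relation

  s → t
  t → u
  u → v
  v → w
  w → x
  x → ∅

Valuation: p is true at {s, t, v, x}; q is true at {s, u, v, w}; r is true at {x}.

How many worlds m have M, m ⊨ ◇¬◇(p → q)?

s: successors {t}; ¬◇(p → q) there: t:F. ✗
t: successors {u}; ¬◇(p → q) there: u:F. ✗
u: successors {v}; ¬◇(p → q) there: v:F. ✗
v: successors {w}; ¬◇(p → q) there: w:T. ✓
w: successors {x}; ¬◇(p → q) there: x:T. ✓
x: no successors, so ◇¬◇(p → q) fails. ✗
Satisfying worlds: {v, w}.

2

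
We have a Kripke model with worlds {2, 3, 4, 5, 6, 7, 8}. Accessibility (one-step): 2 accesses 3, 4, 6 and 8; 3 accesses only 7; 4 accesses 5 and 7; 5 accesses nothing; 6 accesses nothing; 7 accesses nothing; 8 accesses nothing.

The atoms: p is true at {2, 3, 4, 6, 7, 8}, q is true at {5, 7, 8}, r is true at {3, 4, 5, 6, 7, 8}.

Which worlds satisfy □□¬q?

{3, 4, 5, 6, 7, 8}

2: successors {3, 4, 6, 8}; □¬q there: 3:F, 4:F, 6:T, 8:T. ✗
3: successors {7}; □¬q there: 7:T. ✓
4: successors {5, 7}; □¬q there: 5:T, 7:T. ✓
5: no successors, so □□¬q holds vacuously. ✓
6: no successors, so □□¬q holds vacuously. ✓
7: no successors, so □□¬q holds vacuously. ✓
8: no successors, so □□¬q holds vacuously. ✓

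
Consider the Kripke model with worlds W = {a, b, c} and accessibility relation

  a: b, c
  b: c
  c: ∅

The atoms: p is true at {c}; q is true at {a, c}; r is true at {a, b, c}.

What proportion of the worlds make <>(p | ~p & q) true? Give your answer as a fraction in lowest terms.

2/3

a: successors {b, c}; p | ~p & q there: b:F, c:T. ✓
b: successors {c}; p | ~p & q there: c:T. ✓
c: no successors, so <>(p | ~p & q) fails. ✗
That's 2 of 3 worlds, so 2/3.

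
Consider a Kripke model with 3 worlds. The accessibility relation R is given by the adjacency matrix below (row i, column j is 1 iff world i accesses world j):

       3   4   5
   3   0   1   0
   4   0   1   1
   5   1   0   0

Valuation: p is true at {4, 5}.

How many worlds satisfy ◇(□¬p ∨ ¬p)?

3: successors {4}; □¬p ∨ ¬p there: 4:F. ✗
4: successors {4, 5}; □¬p ∨ ¬p there: 4:F, 5:T. ✓
5: successors {3}; □¬p ∨ ¬p there: 3:T. ✓
Satisfying worlds: {4, 5}.

2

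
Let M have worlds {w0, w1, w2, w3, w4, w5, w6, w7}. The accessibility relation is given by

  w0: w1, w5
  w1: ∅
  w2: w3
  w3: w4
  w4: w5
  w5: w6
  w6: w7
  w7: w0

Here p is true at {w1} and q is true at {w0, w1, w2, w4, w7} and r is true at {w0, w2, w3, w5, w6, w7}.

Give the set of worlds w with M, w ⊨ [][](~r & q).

w0: successors {w1, w5}; [](~r & q) there: w1:T, w5:F. ✗
w1: no successors, so [][](~r & q) holds vacuously. ✓
w2: successors {w3}; [](~r & q) there: w3:T. ✓
w3: successors {w4}; [](~r & q) there: w4:F. ✗
w4: successors {w5}; [](~r & q) there: w5:F. ✗
w5: successors {w6}; [](~r & q) there: w6:F. ✗
w6: successors {w7}; [](~r & q) there: w7:F. ✗
w7: successors {w0}; [](~r & q) there: w0:F. ✗

{w1, w2}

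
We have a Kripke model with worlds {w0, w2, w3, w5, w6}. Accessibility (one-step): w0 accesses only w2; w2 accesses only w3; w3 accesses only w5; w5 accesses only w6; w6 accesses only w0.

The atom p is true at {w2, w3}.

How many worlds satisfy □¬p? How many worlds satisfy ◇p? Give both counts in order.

3 and 2

For □¬p:
w0: successors {w2}; ¬p there: w2:F. ✗
w2: successors {w3}; ¬p there: w3:F. ✗
w3: successors {w5}; ¬p there: w5:T. ✓
w5: successors {w6}; ¬p there: w6:T. ✓
w6: successors {w0}; ¬p there: w0:T. ✓
— 3 worlds.
For ◇p:
w0: successors {w2}; p there: w2:T. ✓
w2: successors {w3}; p there: w3:T. ✓
w3: successors {w5}; p there: w5:F. ✗
w5: successors {w6}; p there: w6:F. ✗
w6: successors {w0}; p there: w0:F. ✗
— 2 worlds.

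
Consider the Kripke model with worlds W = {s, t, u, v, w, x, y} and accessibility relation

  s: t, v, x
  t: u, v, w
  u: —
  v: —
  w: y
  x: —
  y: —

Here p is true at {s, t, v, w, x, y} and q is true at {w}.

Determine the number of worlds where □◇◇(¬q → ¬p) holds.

s: successors {t, v, x}; ◇◇(¬q → ¬p) there: t:F, v:F, x:F. ✗
t: successors {u, v, w}; ◇◇(¬q → ¬p) there: u:F, v:F, w:F. ✗
u: no successors, so □◇◇(¬q → ¬p) holds vacuously. ✓
v: no successors, so □◇◇(¬q → ¬p) holds vacuously. ✓
w: successors {y}; ◇◇(¬q → ¬p) there: y:F. ✗
x: no successors, so □◇◇(¬q → ¬p) holds vacuously. ✓
y: no successors, so □◇◇(¬q → ¬p) holds vacuously. ✓
Satisfying worlds: {u, v, x, y}.

4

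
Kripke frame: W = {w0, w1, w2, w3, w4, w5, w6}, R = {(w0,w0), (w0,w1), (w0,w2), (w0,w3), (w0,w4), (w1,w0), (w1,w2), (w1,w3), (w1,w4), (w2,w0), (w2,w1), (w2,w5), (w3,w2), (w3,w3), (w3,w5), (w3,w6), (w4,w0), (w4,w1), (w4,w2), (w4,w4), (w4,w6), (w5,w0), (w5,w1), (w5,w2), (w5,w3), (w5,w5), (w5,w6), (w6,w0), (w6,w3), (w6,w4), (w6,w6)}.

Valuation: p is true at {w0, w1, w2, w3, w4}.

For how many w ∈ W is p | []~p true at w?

5

w0: p is T, []~p is F. ✓
w1: p is T, []~p is F. ✓
w2: p is T, []~p is F. ✓
w3: p is T, []~p is F. ✓
w4: p is T, []~p is F. ✓
w5: p is F, []~p is F. ✗
w6: p is F, []~p is F. ✗
Satisfying worlds: {w0, w1, w2, w3, w4}.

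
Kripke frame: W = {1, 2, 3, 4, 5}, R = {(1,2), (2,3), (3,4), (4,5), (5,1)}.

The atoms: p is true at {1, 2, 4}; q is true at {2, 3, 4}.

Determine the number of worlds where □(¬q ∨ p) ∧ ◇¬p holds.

1

1: □(¬q ∨ p) is T, ◇¬p is F. ✗
2: □(¬q ∨ p) is F, ◇¬p is T. ✗
3: □(¬q ∨ p) is T, ◇¬p is F. ✗
4: □(¬q ∨ p) is T, ◇¬p is T. ✓
5: □(¬q ∨ p) is T, ◇¬p is F. ✗
Satisfying worlds: {4}.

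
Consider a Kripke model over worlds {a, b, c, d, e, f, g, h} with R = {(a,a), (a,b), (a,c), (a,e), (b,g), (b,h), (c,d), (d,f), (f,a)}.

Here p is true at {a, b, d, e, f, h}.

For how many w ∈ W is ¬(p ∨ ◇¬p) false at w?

6

a: p ∨ ◇¬p is T. ✗
b: p ∨ ◇¬p is T. ✗
c: p ∨ ◇¬p is F. ✓
d: p ∨ ◇¬p is T. ✗
e: p ∨ ◇¬p is T. ✗
f: p ∨ ◇¬p is T. ✗
g: p ∨ ◇¬p is F. ✓
h: p ∨ ◇¬p is T. ✗
Satisfying worlds: {c, g}.
So ¬(p ∨ ◇¬p) fails at the other 6 worlds.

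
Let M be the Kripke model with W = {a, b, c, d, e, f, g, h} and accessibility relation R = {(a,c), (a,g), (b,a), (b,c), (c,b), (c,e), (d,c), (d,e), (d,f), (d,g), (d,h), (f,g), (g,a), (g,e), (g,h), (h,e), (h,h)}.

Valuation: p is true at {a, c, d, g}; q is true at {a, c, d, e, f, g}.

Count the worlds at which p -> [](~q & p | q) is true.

5

a: p is T, [](~q & p | q) is T. ✓
b: p is F, [](~q & p | q) is T. ✓
c: p is T, [](~q & p | q) is F. ✗
d: p is T, [](~q & p | q) is F. ✗
e: p is F, [](~q & p | q) is T. ✓
f: p is F, [](~q & p | q) is T. ✓
g: p is T, [](~q & p | q) is F. ✗
h: p is F, [](~q & p | q) is F. ✓
Satisfying worlds: {a, b, e, f, h}.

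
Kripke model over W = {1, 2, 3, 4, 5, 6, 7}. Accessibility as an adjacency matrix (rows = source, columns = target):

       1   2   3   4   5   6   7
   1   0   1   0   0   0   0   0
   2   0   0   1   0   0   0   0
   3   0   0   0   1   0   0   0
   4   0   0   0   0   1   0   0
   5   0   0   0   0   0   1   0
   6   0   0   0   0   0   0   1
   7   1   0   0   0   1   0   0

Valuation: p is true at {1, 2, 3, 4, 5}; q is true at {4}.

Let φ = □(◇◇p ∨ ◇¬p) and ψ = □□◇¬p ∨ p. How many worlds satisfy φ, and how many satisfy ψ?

6 and 5

For □(◇◇p ∨ ◇¬p):
1: successors {2}; ◇◇p ∨ ◇¬p there: 2:T. ✓
2: successors {3}; ◇◇p ∨ ◇¬p there: 3:T. ✓
3: successors {4}; ◇◇p ∨ ◇¬p there: 4:F. ✗
4: successors {5}; ◇◇p ∨ ◇¬p there: 5:T. ✓
5: successors {6}; ◇◇p ∨ ◇¬p there: 6:T. ✓
6: successors {7}; ◇◇p ∨ ◇¬p there: 7:T. ✓
7: successors {1, 5}; ◇◇p ∨ ◇¬p there: 1:T, 5:T. ✓
— 6 worlds.
For □□◇¬p ∨ p:
1: □□◇¬p is F, p is T. ✓
2: □□◇¬p is F, p is T. ✓
3: □□◇¬p is T, p is T. ✓
4: □□◇¬p is T, p is T. ✓
5: □□◇¬p is F, p is T. ✓
6: □□◇¬p is F, p is F. ✗
7: □□◇¬p is F, p is F. ✗
— 5 worlds.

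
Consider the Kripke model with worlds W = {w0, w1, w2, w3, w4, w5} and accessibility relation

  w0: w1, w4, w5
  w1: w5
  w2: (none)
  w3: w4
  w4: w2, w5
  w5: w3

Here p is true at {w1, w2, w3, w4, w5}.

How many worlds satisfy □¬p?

1

w0: successors {w1, w4, w5}; ¬p there: w1:F, w4:F, w5:F. ✗
w1: successors {w5}; ¬p there: w5:F. ✗
w2: no successors, so □¬p holds vacuously. ✓
w3: successors {w4}; ¬p there: w4:F. ✗
w4: successors {w2, w5}; ¬p there: w2:F, w5:F. ✗
w5: successors {w3}; ¬p there: w3:F. ✗
Satisfying worlds: {w2}.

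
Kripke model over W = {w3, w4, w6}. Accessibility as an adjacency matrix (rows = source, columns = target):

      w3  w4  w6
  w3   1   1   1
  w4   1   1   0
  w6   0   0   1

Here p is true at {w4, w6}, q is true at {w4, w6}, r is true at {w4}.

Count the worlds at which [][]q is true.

w3: successors {w3, w4, w6}; []q there: w3:F, w4:F, w6:T. ✗
w4: successors {w3, w4}; []q there: w3:F, w4:F. ✗
w6: successors {w6}; []q there: w6:T. ✓
Satisfying worlds: {w6}.

1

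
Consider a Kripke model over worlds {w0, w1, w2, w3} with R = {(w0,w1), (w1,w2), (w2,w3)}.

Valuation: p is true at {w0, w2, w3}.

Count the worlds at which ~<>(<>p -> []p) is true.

w0: <>(<>p -> []p) is T. ✗
w1: <>(<>p -> []p) is T. ✗
w2: <>(<>p -> []p) is T. ✗
w3: <>(<>p -> []p) is F. ✓
Satisfying worlds: {w3}.

1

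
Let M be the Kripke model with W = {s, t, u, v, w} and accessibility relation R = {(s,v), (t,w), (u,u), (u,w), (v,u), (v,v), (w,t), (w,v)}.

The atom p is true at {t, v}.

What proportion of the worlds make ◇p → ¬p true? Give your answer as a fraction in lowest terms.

4/5

s: ◇p is T, ¬p is T. ✓
t: ◇p is F, ¬p is F. ✓
u: ◇p is F, ¬p is T. ✓
v: ◇p is T, ¬p is F. ✗
w: ◇p is T, ¬p is T. ✓
That's 4 of 5 worlds, so 4/5.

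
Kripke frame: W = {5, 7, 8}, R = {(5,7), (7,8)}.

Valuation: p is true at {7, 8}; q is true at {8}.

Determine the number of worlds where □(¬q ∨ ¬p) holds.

2

5: successors {7}; ¬q ∨ ¬p there: 7:T. ✓
7: successors {8}; ¬q ∨ ¬p there: 8:F. ✗
8: no successors, so □(¬q ∨ ¬p) holds vacuously. ✓
Satisfying worlds: {5, 8}.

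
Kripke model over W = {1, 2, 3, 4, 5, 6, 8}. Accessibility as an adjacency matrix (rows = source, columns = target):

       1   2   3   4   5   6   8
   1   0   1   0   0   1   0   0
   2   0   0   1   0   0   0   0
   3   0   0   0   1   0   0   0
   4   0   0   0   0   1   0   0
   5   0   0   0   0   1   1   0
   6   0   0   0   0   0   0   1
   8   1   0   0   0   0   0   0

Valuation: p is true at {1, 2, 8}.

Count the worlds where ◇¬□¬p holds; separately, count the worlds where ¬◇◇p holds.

3 and 4

For ◇¬□¬p:
1: successors {2, 5}; ¬□¬p there: 2:F, 5:F. ✗
2: successors {3}; ¬□¬p there: 3:F. ✗
3: successors {4}; ¬□¬p there: 4:F. ✗
4: successors {5}; ¬□¬p there: 5:F. ✗
5: successors {5, 6}; ¬□¬p there: 5:F, 6:T. ✓
6: successors {8}; ¬□¬p there: 8:T. ✓
8: successors {1}; ¬□¬p there: 1:T. ✓
— 3 worlds.
For ¬◇◇p:
1: ◇◇p is F. ✓
2: ◇◇p is F. ✓
3: ◇◇p is F. ✓
4: ◇◇p is F. ✓
5: ◇◇p is T. ✗
6: ◇◇p is T. ✗
8: ◇◇p is T. ✗
— 4 worlds.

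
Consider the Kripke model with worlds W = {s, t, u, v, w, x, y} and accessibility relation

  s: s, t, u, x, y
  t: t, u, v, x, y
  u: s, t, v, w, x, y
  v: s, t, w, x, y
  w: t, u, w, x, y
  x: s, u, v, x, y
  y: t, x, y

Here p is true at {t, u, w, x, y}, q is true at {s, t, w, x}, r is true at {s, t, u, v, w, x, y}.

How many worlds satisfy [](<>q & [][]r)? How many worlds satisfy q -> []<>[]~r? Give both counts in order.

7 and 3

For [](<>q & [][]r):
s: successors {s, t, u, x, y}; <>q & [][]r there: s:T, t:T, u:T, x:T, y:T. ✓
t: successors {t, u, v, x, y}; <>q & [][]r there: t:T, u:T, v:T, x:T, y:T. ✓
u: successors {s, t, v, w, x, y}; <>q & [][]r there: s:T, t:T, v:T, w:T, x:T, y:T. ✓
v: successors {s, t, w, x, y}; <>q & [][]r there: s:T, t:T, w:T, x:T, y:T. ✓
w: successors {t, u, w, x, y}; <>q & [][]r there: t:T, u:T, w:T, x:T, y:T. ✓
x: successors {s, u, v, x, y}; <>q & [][]r there: s:T, u:T, v:T, x:T, y:T. ✓
y: successors {t, x, y}; <>q & [][]r there: t:T, x:T, y:T. ✓
— 7 worlds.
For q -> []<>[]~r:
s: q is T, []<>[]~r is F. ✗
t: q is T, []<>[]~r is F. ✗
u: q is F, []<>[]~r is F. ✓
v: q is F, []<>[]~r is F. ✓
w: q is T, []<>[]~r is F. ✗
x: q is T, []<>[]~r is F. ✗
y: q is F, []<>[]~r is F. ✓
— 3 worlds.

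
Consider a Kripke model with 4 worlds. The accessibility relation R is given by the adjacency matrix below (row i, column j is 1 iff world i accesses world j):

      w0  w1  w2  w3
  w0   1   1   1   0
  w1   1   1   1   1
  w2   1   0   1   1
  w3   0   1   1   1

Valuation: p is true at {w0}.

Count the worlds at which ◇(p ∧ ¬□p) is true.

w0: successors {w0, w1, w2}; p ∧ ¬□p there: w0:T, w1:F, w2:F. ✓
w1: successors {w0, w1, w2, w3}; p ∧ ¬□p there: w0:T, w1:F, w2:F, w3:F. ✓
w2: successors {w0, w2, w3}; p ∧ ¬□p there: w0:T, w2:F, w3:F. ✓
w3: successors {w1, w2, w3}; p ∧ ¬□p there: w1:F, w2:F, w3:F. ✗
Satisfying worlds: {w0, w1, w2}.

3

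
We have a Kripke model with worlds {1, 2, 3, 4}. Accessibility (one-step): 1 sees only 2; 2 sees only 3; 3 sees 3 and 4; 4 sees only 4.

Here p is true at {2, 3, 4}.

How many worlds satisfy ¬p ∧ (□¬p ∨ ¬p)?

1

1: ¬p is T, □¬p ∨ ¬p is T. ✓
2: ¬p is F, □¬p ∨ ¬p is F. ✗
3: ¬p is F, □¬p ∨ ¬p is F. ✗
4: ¬p is F, □¬p ∨ ¬p is F. ✗
Satisfying worlds: {1}.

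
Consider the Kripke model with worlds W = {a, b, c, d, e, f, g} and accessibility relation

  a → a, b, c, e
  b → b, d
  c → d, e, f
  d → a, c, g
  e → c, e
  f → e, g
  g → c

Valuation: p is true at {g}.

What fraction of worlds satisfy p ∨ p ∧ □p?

a: p is F, p ∧ □p is F. ✗
b: p is F, p ∧ □p is F. ✗
c: p is F, p ∧ □p is F. ✗
d: p is F, p ∧ □p is F. ✗
e: p is F, p ∧ □p is F. ✗
f: p is F, p ∧ □p is F. ✗
g: p is T, p ∧ □p is F. ✓
That's 1 of 7 worlds, so 1/7.

1/7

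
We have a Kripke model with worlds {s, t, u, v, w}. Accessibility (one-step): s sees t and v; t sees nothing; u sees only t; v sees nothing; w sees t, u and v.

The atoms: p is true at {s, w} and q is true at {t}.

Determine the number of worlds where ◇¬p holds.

s: successors {t, v}; ¬p there: t:T, v:T. ✓
t: no successors, so ◇¬p fails. ✗
u: successors {t}; ¬p there: t:T. ✓
v: no successors, so ◇¬p fails. ✗
w: successors {t, u, v}; ¬p there: t:T, u:T, v:T. ✓
Satisfying worlds: {s, u, w}.

3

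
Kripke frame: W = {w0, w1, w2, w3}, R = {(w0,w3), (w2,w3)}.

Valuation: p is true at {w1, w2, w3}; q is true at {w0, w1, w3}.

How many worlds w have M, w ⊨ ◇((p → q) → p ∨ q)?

w0: successors {w3}; (p → q) → p ∨ q there: w3:T. ✓
w1: no successors, so ◇((p → q) → p ∨ q) fails. ✗
w2: successors {w3}; (p → q) → p ∨ q there: w3:T. ✓
w3: no successors, so ◇((p → q) → p ∨ q) fails. ✗
Satisfying worlds: {w0, w2}.

2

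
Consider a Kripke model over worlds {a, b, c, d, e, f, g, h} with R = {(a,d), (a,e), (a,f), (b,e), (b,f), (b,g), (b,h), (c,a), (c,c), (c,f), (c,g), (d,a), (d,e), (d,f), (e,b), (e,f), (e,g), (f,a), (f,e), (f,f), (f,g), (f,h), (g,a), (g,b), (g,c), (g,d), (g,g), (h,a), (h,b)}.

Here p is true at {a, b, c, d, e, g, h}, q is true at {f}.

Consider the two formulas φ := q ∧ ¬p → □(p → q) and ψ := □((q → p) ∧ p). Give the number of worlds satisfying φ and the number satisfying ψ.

For q ∧ ¬p → □(p → q):
a: q ∧ ¬p is F, □(p → q) is F. ✓
b: q ∧ ¬p is F, □(p → q) is F. ✓
c: q ∧ ¬p is F, □(p → q) is F. ✓
d: q ∧ ¬p is F, □(p → q) is F. ✓
e: q ∧ ¬p is F, □(p → q) is F. ✓
f: q ∧ ¬p is T, □(p → q) is F. ✗
g: q ∧ ¬p is F, □(p → q) is F. ✓
h: q ∧ ¬p is F, □(p → q) is F. ✓
— 7 worlds.
For □((q → p) ∧ p):
a: successors {d, e, f}; (q → p) ∧ p there: d:T, e:T, f:F. ✗
b: successors {e, f, g, h}; (q → p) ∧ p there: e:T, f:F, g:T, h:T. ✗
c: successors {a, c, f, g}; (q → p) ∧ p there: a:T, c:T, f:F, g:T. ✗
d: successors {a, e, f}; (q → p) ∧ p there: a:T, e:T, f:F. ✗
e: successors {b, f, g}; (q → p) ∧ p there: b:T, f:F, g:T. ✗
f: successors {a, e, f, g, h}; (q → p) ∧ p there: a:T, e:T, f:F, g:T, h:T. ✗
g: successors {a, b, c, d, g}; (q → p) ∧ p there: a:T, b:T, c:T, d:T, g:T. ✓
h: successors {a, b}; (q → p) ∧ p there: a:T, b:T. ✓
— 2 worlds.

7 and 2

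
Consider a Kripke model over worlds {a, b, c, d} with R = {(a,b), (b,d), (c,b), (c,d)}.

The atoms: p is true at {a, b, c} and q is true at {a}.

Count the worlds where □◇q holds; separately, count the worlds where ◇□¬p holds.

For □◇q:
a: successors {b}; ◇q there: b:F. ✗
b: successors {d}; ◇q there: d:F. ✗
c: successors {b, d}; ◇q there: b:F, d:F. ✗
d: no successors, so □◇q holds vacuously. ✓
— 1 world.
For ◇□¬p:
a: successors {b}; □¬p there: b:T. ✓
b: successors {d}; □¬p there: d:T. ✓
c: successors {b, d}; □¬p there: b:T, d:T. ✓
d: no successors, so ◇□¬p fails. ✗
— 3 worlds.

1 and 3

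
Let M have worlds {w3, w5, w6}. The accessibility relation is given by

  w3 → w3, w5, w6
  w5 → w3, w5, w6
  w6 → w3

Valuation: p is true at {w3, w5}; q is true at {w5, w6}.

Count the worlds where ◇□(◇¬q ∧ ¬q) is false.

1

w3: successors {w3, w5, w6}; □(◇¬q ∧ ¬q) there: w3:F, w5:F, w6:T. ✓
w5: successors {w3, w5, w6}; □(◇¬q ∧ ¬q) there: w3:F, w5:F, w6:T. ✓
w6: successors {w3}; □(◇¬q ∧ ¬q) there: w3:F. ✗
Satisfying worlds: {w3, w5}.
So ◇□(◇¬q ∧ ¬q) fails at the other 1 world.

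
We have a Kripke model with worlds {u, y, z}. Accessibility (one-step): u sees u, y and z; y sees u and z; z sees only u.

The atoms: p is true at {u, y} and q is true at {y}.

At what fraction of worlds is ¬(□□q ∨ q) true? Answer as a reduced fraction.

u: □□q ∨ q is F. ✓
y: □□q ∨ q is T. ✗
z: □□q ∨ q is F. ✓
That's 2 of 3 worlds, so 2/3.

2/3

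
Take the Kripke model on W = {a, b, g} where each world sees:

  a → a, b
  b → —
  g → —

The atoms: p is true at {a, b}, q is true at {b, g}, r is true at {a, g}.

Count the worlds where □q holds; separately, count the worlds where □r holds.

2 and 2

For □q:
a: successors {a, b}; q there: a:F, b:T. ✗
b: no successors, so □q holds vacuously. ✓
g: no successors, so □q holds vacuously. ✓
— 2 worlds.
For □r:
a: successors {a, b}; r there: a:T, b:F. ✗
b: no successors, so □r holds vacuously. ✓
g: no successors, so □r holds vacuously. ✓
— 2 worlds.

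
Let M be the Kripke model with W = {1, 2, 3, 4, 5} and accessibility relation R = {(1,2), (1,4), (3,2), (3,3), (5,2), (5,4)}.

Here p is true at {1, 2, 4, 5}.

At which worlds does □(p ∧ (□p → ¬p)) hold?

1: successors {2, 4}; p ∧ (□p → ¬p) there: 2:F, 4:F. ✗
2: no successors, so □(p ∧ (□p → ¬p)) holds vacuously. ✓
3: successors {2, 3}; p ∧ (□p → ¬p) there: 2:F, 3:F. ✗
4: no successors, so □(p ∧ (□p → ¬p)) holds vacuously. ✓
5: successors {2, 4}; p ∧ (□p → ¬p) there: 2:F, 4:F. ✗

{2, 4}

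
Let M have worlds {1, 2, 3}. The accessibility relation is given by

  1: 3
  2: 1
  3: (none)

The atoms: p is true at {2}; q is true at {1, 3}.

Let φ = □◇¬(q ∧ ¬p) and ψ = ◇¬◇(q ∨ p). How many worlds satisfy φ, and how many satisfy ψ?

1 and 1

For □◇¬(q ∧ ¬p):
1: successors {3}; ◇¬(q ∧ ¬p) there: 3:F. ✗
2: successors {1}; ◇¬(q ∧ ¬p) there: 1:F. ✗
3: no successors, so □◇¬(q ∧ ¬p) holds vacuously. ✓
— 1 world.
For ◇¬◇(q ∨ p):
1: successors {3}; ¬◇(q ∨ p) there: 3:T. ✓
2: successors {1}; ¬◇(q ∨ p) there: 1:F. ✗
3: no successors, so ◇¬◇(q ∨ p) fails. ✗
— 1 world.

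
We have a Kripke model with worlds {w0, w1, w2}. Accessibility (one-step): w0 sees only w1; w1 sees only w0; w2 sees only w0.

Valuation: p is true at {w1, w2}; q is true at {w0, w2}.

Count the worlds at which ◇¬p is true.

w0: successors {w1}; ¬p there: w1:F. ✗
w1: successors {w0}; ¬p there: w0:T. ✓
w2: successors {w0}; ¬p there: w0:T. ✓
Satisfying worlds: {w1, w2}.

2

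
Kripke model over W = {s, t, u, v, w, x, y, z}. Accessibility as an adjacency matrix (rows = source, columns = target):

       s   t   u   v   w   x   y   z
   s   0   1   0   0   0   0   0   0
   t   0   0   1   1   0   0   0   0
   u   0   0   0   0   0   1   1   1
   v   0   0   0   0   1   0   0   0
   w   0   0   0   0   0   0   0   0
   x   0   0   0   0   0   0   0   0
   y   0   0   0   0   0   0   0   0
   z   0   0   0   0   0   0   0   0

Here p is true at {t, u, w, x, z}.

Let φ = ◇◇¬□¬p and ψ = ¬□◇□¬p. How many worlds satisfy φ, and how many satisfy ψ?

For ◇◇¬□¬p:
s: successors {t}; ◇¬□¬p there: t:T. ✓
t: successors {u, v}; ◇¬□¬p there: u:F, v:F. ✗
u: successors {x, y, z}; ◇¬□¬p there: x:F, y:F, z:F. ✗
v: successors {w}; ◇¬□¬p there: w:F. ✗
w: no successors, so ◇◇¬□¬p fails. ✗
x: no successors, so ◇◇¬□¬p fails. ✗
y: no successors, so ◇◇¬□¬p fails. ✗
z: no successors, so ◇◇¬□¬p fails. ✗
— 1 world.
For ¬□◇□¬p:
s: □◇□¬p is F. ✓
t: □◇□¬p is T. ✗
u: □◇□¬p is F. ✓
v: □◇□¬p is F. ✓
w: □◇□¬p is T. ✗
x: □◇□¬p is T. ✗
y: □◇□¬p is T. ✗
z: □◇□¬p is T. ✗
— 3 worlds.

1 and 3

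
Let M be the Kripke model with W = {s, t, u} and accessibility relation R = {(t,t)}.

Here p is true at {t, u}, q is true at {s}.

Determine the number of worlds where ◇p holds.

1

s: no successors, so ◇p fails. ✗
t: successors {t}; p there: t:T. ✓
u: no successors, so ◇p fails. ✗
Satisfying worlds: {t}.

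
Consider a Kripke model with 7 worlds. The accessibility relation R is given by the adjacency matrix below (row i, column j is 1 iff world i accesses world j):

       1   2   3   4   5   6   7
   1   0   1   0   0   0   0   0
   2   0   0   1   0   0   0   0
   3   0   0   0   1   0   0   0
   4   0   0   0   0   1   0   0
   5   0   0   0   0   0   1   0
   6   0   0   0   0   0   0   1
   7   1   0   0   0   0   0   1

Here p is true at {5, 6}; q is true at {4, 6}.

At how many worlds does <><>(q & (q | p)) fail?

1: successors {2}; <>(q & (q | p)) there: 2:F. ✗
2: successors {3}; <>(q & (q | p)) there: 3:T. ✓
3: successors {4}; <>(q & (q | p)) there: 4:F. ✗
4: successors {5}; <>(q & (q | p)) there: 5:T. ✓
5: successors {6}; <>(q & (q | p)) there: 6:F. ✗
6: successors {7}; <>(q & (q | p)) there: 7:F. ✗
7: successors {1, 7}; <>(q & (q | p)) there: 1:F, 7:F. ✗
Satisfying worlds: {2, 4}.
So <><>(q & (q | p)) fails at the other 5 worlds.

5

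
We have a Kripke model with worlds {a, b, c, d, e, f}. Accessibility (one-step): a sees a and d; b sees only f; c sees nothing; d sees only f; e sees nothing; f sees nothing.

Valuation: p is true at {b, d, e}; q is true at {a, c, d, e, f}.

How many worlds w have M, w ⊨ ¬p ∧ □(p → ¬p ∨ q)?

a: ¬p is T, □(p → ¬p ∨ q) is T. ✓
b: ¬p is F, □(p → ¬p ∨ q) is T. ✗
c: ¬p is T, □(p → ¬p ∨ q) is T. ✓
d: ¬p is F, □(p → ¬p ∨ q) is T. ✗
e: ¬p is F, □(p → ¬p ∨ q) is T. ✗
f: ¬p is T, □(p → ¬p ∨ q) is T. ✓
Satisfying worlds: {a, c, f}.

3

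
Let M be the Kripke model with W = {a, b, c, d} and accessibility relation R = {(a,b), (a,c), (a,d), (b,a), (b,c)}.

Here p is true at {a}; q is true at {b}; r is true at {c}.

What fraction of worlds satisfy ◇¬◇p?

1/2

a: successors {b, c, d}; ¬◇p there: b:F, c:T, d:T. ✓
b: successors {a, c}; ¬◇p there: a:T, c:T. ✓
c: no successors, so ◇¬◇p fails. ✗
d: no successors, so ◇¬◇p fails. ✗
That's 2 of 4 worlds, so 2/4 = 1/2.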